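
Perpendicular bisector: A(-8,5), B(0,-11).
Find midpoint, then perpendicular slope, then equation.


Midpoint = (-4, -3)
Slope of AB = dy/dx = -16/8 = -2.0000
Perp slope = -dx/dy = 8/16 = 0.5000
b = My - (perp slope)*Mx = -3 + (8*(-4))/(-16) = -3 + 2.0000 = -1.0000

y = 0.5000x - 1.0000


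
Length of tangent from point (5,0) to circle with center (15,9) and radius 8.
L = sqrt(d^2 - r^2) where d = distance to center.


d = sqrt((5-15)^2 + (0-9)^2) = sqrt(100+81) = 13.4536
L = sqrt(181.0000 - 64) = sqrt(117.0000) = 10.8167

10.8167


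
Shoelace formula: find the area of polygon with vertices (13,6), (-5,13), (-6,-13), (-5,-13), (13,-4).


sum(xi*y_{i+1}) = 13*13 - 5*(-13) - 6*(-13) - 5*(-4) + 13*6 = 410
sum(yi*x_{i+1}) = 6*(-5) + 13*(-6) - 13*(-5) - 13*13 - 4*13 = -264
Area = |410 + 264|/2 = 674/2 = 337.0000

337.0000 sq units


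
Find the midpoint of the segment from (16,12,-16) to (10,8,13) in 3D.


Mx = (16+10)/2 = 13.0000
My = (12+8)/2 = 10.0000
Mz = (-16+13)/2 = -1.5000

M = (13.0000, 10.0000, -1.5000)


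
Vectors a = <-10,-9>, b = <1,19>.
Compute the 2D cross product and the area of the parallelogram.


cross = -10*19 + 9*1 = -190 + 9 = -181
Parallelogram area = |-181| = 181

cross = -181, parallelogram area = 181


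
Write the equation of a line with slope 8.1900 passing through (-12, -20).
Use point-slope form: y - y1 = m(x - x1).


y + 20 = 8.1900(x + 12)
y = 8.1900x - 20 - 8.1900*(-12)
y = 8.1900x + 78.2800

y = 8.1900x + 78.2800


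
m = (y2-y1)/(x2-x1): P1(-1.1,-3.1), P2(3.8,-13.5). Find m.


dy = -13.5 + 3.1 = -10.4
dx = 3.8 + 1.1 = 4.9
m = -10.4/4.9 = -2.1224

m = -2.1224


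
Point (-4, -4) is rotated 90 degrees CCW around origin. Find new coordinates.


cos(90) = 0, sin(90) = 1
x' = -4*0 + 4*1 = 4
y' = -4*1 - 4*0 = -4

(4, -4)


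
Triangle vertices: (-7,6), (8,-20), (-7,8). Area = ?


-7*(-20-8) = 196
8*(8-6) = 16
-7*(6+ 20) = -182
sum = 30
Area = |30|/2 = 15.0000

15.0000 sq units


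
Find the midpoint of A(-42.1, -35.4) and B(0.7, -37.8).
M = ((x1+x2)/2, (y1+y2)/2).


Mx = (-42.1 + 0.7)/2 = -41.4/2 = -20.7000
My = (-35.4 - 37.8)/2 = -73.2/2 = -36.6000

(-20.7000, -36.6000)


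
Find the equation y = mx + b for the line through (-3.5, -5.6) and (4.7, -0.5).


m = (5.1)/(8.2) = 0.6220
b = y1 - m*x1 = -5.6 - (5.1*(-3.5))/(8.2) = -5.6 + 2.1768 = -3.4232

y = 0.6220x - 3.4232


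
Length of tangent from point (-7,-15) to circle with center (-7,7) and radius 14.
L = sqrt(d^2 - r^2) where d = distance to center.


d = sqrt((-7+ 7)^2 + (-15-7)^2) = sqrt(0+484) = 22.0000
L = sqrt(484.0000 - 196) = sqrt(288.0000) = 16.9706

16.9706


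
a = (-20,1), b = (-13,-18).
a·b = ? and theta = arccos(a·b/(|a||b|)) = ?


a·b = -20*(-13) + 1*(-18) = 260 - 18 = 242
|a| = sqrt(400+1) = 20.0250
|b| = sqrt(169+324) = 22.2036
cos(theta) = 242/(sqrt(401)*sqrt(493)) = 242/sqrt(197693) = 0.544277
theta = arccos(242/sqrt(197693)) = 57.0248 degrees

a·b = 242, theta = 57.0248 deg


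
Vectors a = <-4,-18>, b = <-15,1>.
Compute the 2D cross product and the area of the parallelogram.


cross = -4*1 + 18*(-15) = -4 - 270 = -274
Parallelogram area = |-274| = 274

cross = -274, parallelogram area = 274


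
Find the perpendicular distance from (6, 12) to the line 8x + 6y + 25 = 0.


|8*6 + 6*12 + 25| = |145| = 145
sqrt(64 + 36) = sqrt(100) = 10.0000
d = 145/sqrt(100) = 14.5000

14.5000


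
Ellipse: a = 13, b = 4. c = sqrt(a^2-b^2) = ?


c^2 = 13^2 - 4^2 = 169 - 16 = 153
c = sqrt(153) = 12.3693

c = 12.3693


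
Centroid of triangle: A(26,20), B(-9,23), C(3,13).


Gx = (26- 9+3)/3 = 20/3 = 6.6667
Gy = (20+23+13)/3 = 56/3 = 18.6667

G = (6.6667, 18.6667)


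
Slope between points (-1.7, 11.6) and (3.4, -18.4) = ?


dy = -18.4 - 11.6 = -30.0
dx = 3.4 + 1.7 = 5.1
m = -30.0/5.1 = -5.8824

m = -5.8824


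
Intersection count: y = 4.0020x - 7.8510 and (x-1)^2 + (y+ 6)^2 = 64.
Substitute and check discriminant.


Substitute y = 4.0020x - 7.8510: (x-1)^2 + (4.0020x- 7.8510+ 6)^2 = 64
Expand to Ax^2 + Bx + C = 0, where b-k = -1.851
A = 1+m^2 = 17.016004
B = 2(m(b-k) - h) = 2(4.0020*(-1.851) - 1) = -16.815404
C = h^2 + (b-k)^2 - r^2 = 1 + 3.426201 - 64 = -59.573799
disc = B^2-4AC = 282.7578 + 4054.8320 = 4337.5898
disc > 0

2 intersection points


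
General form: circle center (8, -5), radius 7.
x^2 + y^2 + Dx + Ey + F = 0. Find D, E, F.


(x-8)^2 + (y+ 5)^2 = 7^2
D = -2h = -16, E = -2k = 10
F = h^2+k^2-r^2 = 64+25-49 = 40

D = -16, E = 10, F = 40


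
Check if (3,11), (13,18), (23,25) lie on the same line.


3*(18-25) + 13*(25-11) + 23*(11-18)
= -21 + 182 - 161 = 0

Yes, collinear (determinant = 0)


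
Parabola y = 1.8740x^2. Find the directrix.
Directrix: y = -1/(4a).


a = 1.8740
1/(4a) = 0.1334
directrix: y = -0.1334 = -0.1334

y = -0.1334


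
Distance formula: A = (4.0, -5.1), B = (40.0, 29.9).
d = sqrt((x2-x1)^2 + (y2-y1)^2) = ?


dx = 40.0 - 4.0 = 36.0
dy = 29.9 + 5.1 = 35.0
d = sqrt(1296.0 + 1225.0) = sqrt(2521.0) = 50.2096

50.2096


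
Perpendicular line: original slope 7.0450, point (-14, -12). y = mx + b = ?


Perpendicular slope = -1/m1 = -1/7.0450 = -0.1419
b2 = y0 - m2*x0 = -12 - 14/7.0450 = -12 - 1.9872 = -13.9872

y = -0.1419x - 13.9872


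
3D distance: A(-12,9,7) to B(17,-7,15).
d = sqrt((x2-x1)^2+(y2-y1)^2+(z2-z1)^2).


dx=29, dy=-16, dz=8
d = sqrt(841+256+64) = sqrt(1161) = 34.0735

34.0735


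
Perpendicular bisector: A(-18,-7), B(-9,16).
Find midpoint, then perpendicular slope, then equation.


Midpoint = (-13.5, 4.5)
Slope of AB = dy/dx = 23/9 = 2.5556
Perp slope = -dx/dy = -9/23 = -0.3913
b = My - (perp slope)*Mx = 4.5 + (9*(-13.5))/23 = 4.5 - 5.2826 = -0.7826

y = -0.3913x - 0.7826


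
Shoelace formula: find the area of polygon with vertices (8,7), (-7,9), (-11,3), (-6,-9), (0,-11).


sum(xi*y_{i+1}) = 8*9 - 7*3 - 11*(-9) - 6*(-11) + 0*7 = 216
sum(yi*x_{i+1}) = 7*(-7) + 9*(-11) + 3*(-6) - 9*0 - 11*8 = -254
Area = |216 + 254|/2 = 470/2 = 235.0000

235.0000 sq units


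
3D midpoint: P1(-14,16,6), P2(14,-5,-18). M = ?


Mx = (-14+14)/2 = 0
My = (16- 5)/2 = 5.5000
Mz = (6- 18)/2 = -6.0000

M = (0, 5.5000, -6.0000)


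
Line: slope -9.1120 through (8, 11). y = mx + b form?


y - 11 = -9.1120(x - 8)
y = -9.1120x + 11 + 9.1120*8
y = -9.1120x + 83.8960

y = -9.1120x + 83.8960


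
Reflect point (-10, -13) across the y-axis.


Reflection rule for y-axis: (-x, y)
(-10, -13) -> (10, -13)

(10, -13)


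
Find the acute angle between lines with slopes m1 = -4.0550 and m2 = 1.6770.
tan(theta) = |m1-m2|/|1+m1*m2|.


m1-m2 = -5.732
1+m1*m2 = -5.800235
tan(theta) = |-5.732/(-5.800235)| = 0.988236
theta = arctan(|-5.732/(-5.800235)|) = 44.6610 degrees (acute angle)

44.6610 degrees


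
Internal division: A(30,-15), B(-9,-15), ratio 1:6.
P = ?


Px = (1*(-9) + 6*30)/7 = 171/7 = 24.4286
Py = (1*(-15) + 6*(-15))/7 = -105/7 = -15.0000

P = (24.4286, -15.0000)


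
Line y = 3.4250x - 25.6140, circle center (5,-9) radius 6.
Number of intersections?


Substitute y = 3.4250x - 25.6140: (x-5)^2 + (3.4250x- 25.6140+ 9)^2 = 36
Expand to Ax^2 + Bx + C = 0, where b-k = -16.614
A = 1+m^2 = 12.730625
B = 2(m(b-k) - h) = 2(3.4250*(-16.614) - 5) = -123.8059
C = h^2 + (b-k)^2 - r^2 = 25 + 276.024996 - 36 = 265.024996
disc = B^2-4AC = 15327.9009 - 13495.7354 = 1832.1655
disc > 0

2 intersection points


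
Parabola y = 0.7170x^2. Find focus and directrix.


a = 0.7170
1/(4a) = 0.3487
Focus = (0, 0.3487)
Directrix: y = -0.3487

Focus = (0, 0.3487), Directrix: y = -0.3487


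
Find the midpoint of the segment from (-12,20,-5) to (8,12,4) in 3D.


Mx = (-12+8)/2 = -2.0000
My = (20+12)/2 = 16.0000
Mz = (-5+4)/2 = -0.5000

M = (-2.0000, 16.0000, -0.5000)


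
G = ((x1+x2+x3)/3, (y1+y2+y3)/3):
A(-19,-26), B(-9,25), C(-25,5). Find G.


Gx = (-19- 9- 25)/3 = -53/3 = -17.6667
Gy = (-26+25+5)/3 = 4/3 = 1.3333

G = (-17.6667, 1.3333)


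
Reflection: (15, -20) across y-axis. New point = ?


Reflection rule for y-axis: (-x, y)
(15, -20) -> (-15, -20)

(-15, -20)


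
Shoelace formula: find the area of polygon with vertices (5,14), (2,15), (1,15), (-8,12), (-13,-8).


sum(xi*y_{i+1}) = 5*15 + 2*15 + 1*12 - 8*(-8) - 13*14 = -1
sum(yi*x_{i+1}) = 14*2 + 15*1 + 15*(-8) + 12*(-13) - 8*5 = -273
Area = |-1 + 273|/2 = 272/2 = 136.0000

136.0000 sq units


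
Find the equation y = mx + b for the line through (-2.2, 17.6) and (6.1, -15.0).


m = (-32.6)/(8.3) = -3.9277
b = y1 - m*x1 = 17.6 - (-32.6*(-2.2))/(8.3) = 17.6 - 8.6410 = 8.9590

y = -3.9277x + 8.9590


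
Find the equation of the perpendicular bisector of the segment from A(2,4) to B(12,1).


Midpoint = (7, 2.5)
Slope of AB = dy/dx = -3/10 = -0.3000
Perp slope = -dx/dy = 10/3 = 3.3333
b = My - (perp slope)*Mx = 2.5 + (10*7)/(-3) = 2.5 - 23.3333 = -20.8333

y = 3.3333x - 20.8333


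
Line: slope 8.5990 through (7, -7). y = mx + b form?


y + 7 = 8.5990(x - 7)
y = 8.5990x - 7 - 8.5990*7
y = 8.5990x - 67.1930

y = 8.5990x - 67.1930


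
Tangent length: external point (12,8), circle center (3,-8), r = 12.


d = sqrt((12-3)^2 + (8+ 8)^2) = sqrt(81+256) = 18.3576
L = sqrt(337.0000 - 144) = sqrt(193.0000) = 13.8924

13.8924


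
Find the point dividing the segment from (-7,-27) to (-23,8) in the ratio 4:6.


Px = (4*(-23) + 6*(-7))/10 = -134/10 = -13.4000
Py = (4*8 + 6*(-27))/10 = -130/10 = -13.0000

P = (-13.4000, -13.0000)


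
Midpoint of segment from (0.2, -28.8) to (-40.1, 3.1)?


Mx = (0.2 - 40.1)/2 = -39.9/2 = -19.9500
My = (-28.8 + 3.1)/2 = -25.7/2 = -12.8500

(-19.9500, -12.8500)


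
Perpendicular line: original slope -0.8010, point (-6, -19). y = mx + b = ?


Perpendicular slope = -1/m1 = -1/(-0.8010) = 1.2484
b2 = y0 - m2*x0 = -19 - 6/(-0.8010) = -19 + 7.4906 = -11.5094

y = 1.2484x - 11.5094


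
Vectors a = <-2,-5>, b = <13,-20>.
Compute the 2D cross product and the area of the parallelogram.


cross = -2*(-20) + 5*13 = 40 + 65 = 105
Parallelogram area = |105| = 105

cross = 105, parallelogram area = 105


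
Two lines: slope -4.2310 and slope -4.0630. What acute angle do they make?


m1-m2 = -0.168
1+m1*m2 = 18.190553
tan(theta) = |-0.168/18.190553| = 0.009236
theta = arctan(|-0.168/18.190553|) = 0.5291 degrees (acute angle)

0.5291 degrees


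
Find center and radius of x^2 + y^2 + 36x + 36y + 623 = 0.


h = -D/2 = -36/2 = -18
k = -E/2 = -36/2 = -18
r^2 = h^2 + k^2 - F = 324 + 324 - 623 = 25
r = 5

Center (-18, -18), radius = 5


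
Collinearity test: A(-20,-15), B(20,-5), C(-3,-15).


-20*(-5+ 15) + 20*(-15+ 15) - 3*(-15+ 5)
= -200 + 0 + 30 = -170

No, not collinear (determinant = -170)


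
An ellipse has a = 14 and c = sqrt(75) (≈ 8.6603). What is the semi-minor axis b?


b^2 = 14^2 - (sqrt(75))^2 = 196 - 75 = 121
b = sqrt(121) = 11

b = 11


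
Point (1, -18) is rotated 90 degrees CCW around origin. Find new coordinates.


cos(90) = 0, sin(90) = 1
x' = 1*0 + 18*1 = 18
y' = 1*1 - 18*0 = 1

(18, 1)


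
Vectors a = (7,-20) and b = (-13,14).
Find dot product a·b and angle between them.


a·b = 7*(-13) - 20*14 = -91 - 280 = -371
|a| = sqrt(49+400) = 21.1896
|b| = sqrt(169+196) = 19.1050
cos(theta) = -371/(sqrt(449)*sqrt(365)) = -371/sqrt(163885) = -0.916441
theta = arccos(-371/sqrt(163885)) = 156.4111 degrees

a·b = -371, theta = 156.4111 deg


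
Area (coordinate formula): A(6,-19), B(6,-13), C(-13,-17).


6*(-13+ 17) = 24
6*(-17+ 19) = 12
-13*(-19+ 13) = 78
sum = 114
Area = |114|/2 = 57.0000

57.0000 sq units


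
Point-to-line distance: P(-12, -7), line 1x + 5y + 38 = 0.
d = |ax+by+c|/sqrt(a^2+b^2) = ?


|1*(-12) + 5*(-7) + 38| = |-9| = 9
sqrt(1 + 25) = sqrt(26) = 5.0990
d = 9/sqrt(26) = 1.7650

1.7650


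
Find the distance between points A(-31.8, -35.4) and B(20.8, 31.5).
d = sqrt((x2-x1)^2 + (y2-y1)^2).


dx = 20.8 + 31.8 = 52.6
dy = 31.5 + 35.4 = 66.9
d = sqrt(2766.76 + 4475.61) = sqrt(7242.37) = 85.1021

85.1021


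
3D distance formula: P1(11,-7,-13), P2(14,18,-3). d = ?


dx=3, dy=25, dz=10
d = sqrt(9+625+100) = sqrt(734) = 27.0924

27.0924


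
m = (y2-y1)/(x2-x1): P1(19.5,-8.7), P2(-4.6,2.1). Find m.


dy = 2.1 + 8.7 = 10.8
dx = -4.6 - 19.5 = -24.1
m = 10.8/(-24.1) = -0.4481

m = -0.4481


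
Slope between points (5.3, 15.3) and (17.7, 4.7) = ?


dy = 4.7 - 15.3 = -10.6
dx = 17.7 - 5.3 = 12.4
m = -10.6/12.4 = -0.8548

m = -0.8548


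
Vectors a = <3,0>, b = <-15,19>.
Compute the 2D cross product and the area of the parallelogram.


cross = 3*19 - 0*(-15) = 57 - 0 = 57
Parallelogram area = |57| = 57

cross = 57, parallelogram area = 57


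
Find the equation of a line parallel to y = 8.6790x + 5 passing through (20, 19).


Parallel lines have equal slopes.
m2 = 8.6790
b2 = 19 - 8.6790*20 = -154.5800

y = 8.6790x - 154.5800


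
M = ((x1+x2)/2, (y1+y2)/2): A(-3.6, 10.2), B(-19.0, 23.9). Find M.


Mx = (-3.6 - 19.0)/2 = -22.6/2 = -11.3000
My = (10.2 + 23.9)/2 = 34.1/2 = 17.0500

(-11.3000, 17.0500)


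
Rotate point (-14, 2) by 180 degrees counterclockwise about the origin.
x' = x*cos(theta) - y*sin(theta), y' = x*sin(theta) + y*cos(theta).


cos(180) = -1, sin(180) = 0
x' = -14*(-1) - 2*0 = 14
y' = -14*0 + 2*(-1) = -2

(14, -2)


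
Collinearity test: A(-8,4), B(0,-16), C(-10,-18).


-8*(-16+ 18) + 0*(-18-4) - 10*(4+ 16)
= -16 + 0 - 200 = -216

No, not collinear (determinant = -216)


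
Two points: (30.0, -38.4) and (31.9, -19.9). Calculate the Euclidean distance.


dx = 31.9 - 30.0 = 1.9
dy = -19.9 + 38.4 = 18.5
d = sqrt(3.61 + 342.25) = sqrt(345.86) = 18.5973

18.5973


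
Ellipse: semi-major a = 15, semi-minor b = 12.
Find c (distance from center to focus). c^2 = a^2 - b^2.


c^2 = 15^2 - 12^2 = 225 - 144 = 81
c = sqrt(81) = 9.0000

c = 9.0000


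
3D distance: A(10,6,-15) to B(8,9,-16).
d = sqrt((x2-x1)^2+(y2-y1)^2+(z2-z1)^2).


dx=-2, dy=3, dz=-1
d = sqrt(4+9+1) = sqrt(14) = 3.7417

3.7417


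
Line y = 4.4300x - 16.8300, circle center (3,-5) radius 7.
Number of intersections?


Substitute y = 4.4300x - 16.8300: (x-3)^2 + (4.4300x- 16.8300+ 5)^2 = 49
Expand to Ax^2 + Bx + C = 0, where b-k = -11.83
A = 1+m^2 = 20.6249
B = 2(m(b-k) - h) = 2(4.4300*(-11.83) - 3) = -110.8138
C = h^2 + (b-k)^2 - r^2 = 9 + 139.9489 - 49 = 99.9489
disc = B^2-4AC = 12279.6983 - 8245.7443 = 4033.9540
disc > 0

2 intersection points


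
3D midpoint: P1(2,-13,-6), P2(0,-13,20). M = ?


Mx = (2+0)/2 = 1.0000
My = (-13- 13)/2 = -13.0000
Mz = (-6+20)/2 = 7.0000

M = (1.0000, -13.0000, 7.0000)


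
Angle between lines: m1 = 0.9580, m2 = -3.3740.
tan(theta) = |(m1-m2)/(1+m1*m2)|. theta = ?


m1-m2 = 4.332
1+m1*m2 = -2.232292
tan(theta) = |4.332/(-2.232292)| = 1.940606
theta = arctan(|4.332/(-2.232292)|) = 62.7378 degrees (acute angle)

62.7378 degrees


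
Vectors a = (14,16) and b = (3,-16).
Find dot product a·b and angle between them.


a·b = 14*3 + 16*(-16) = 42 - 256 = -214
|a| = sqrt(196+256) = 21.2603
|b| = sqrt(9+256) = 16.2788
cos(theta) = -214/(sqrt(452)*sqrt(265)) = -214/sqrt(119780) = -0.618332
theta = arccos(-214/sqrt(119780)) = 128.1944 degrees

a·b = -214, theta = 128.1944 deg


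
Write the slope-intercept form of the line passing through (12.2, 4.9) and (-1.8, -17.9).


m = (-22.8)/(-14.0) = 1.6286
b = y1 - m*x1 = 4.9 - (-22.8*12.2)/(-14.0) = 4.9 - 19.8686 = -14.9686

y = 1.6286x - 14.9686


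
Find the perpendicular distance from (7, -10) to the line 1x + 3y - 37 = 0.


|1*7 + 3*(-10) - 37| = |-60| = 60
sqrt(1 + 9) = sqrt(10) = 3.1623
d = 60/sqrt(10) = 18.9737

18.9737


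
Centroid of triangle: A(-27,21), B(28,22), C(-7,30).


Gx = (-27+28- 7)/3 = -6/3 = -2.0000
Gy = (21+22+30)/3 = 73/3 = 24.3333

G = (-2.0000, 24.3333)


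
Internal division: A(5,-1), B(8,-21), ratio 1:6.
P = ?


Px = (1*8 + 6*5)/7 = 38/7 = 5.4286
Py = (1*(-21) + 6*(-1))/7 = -27/7 = -3.8571

P = (5.4286, -3.8571)


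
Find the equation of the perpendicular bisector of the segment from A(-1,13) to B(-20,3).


Midpoint = (-10.5, 8)
Slope of AB = dy/dx = -10/(-19) = 0.5263
Perp slope = -dx/dy = -19/10 = -1.9000
b = My - (perp slope)*Mx = 8 + (-19*(-10.5))/(-10) = 8 - 19.9500 = -11.9500

y = -1.9000x - 11.9500


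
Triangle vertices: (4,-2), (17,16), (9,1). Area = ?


4*(16-1) = 60
17*(1+ 2) = 51
9*(-2-16) = -162
sum = -51
Area = |-51|/2 = 25.5000

25.5000 sq units


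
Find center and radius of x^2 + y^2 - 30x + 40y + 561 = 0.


h = -D/2 = 30/2 = 15
k = -E/2 = -40/2 = -20
r^2 = h^2 + k^2 - F = 225 + 400 - 561 = 64
r = 8

Center (15, -20), radius = 8


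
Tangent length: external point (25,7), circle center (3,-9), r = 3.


d = sqrt((25-3)^2 + (7+ 9)^2) = sqrt(484+256) = 27.2029
L = sqrt(740.0000 - 9) = sqrt(731.0000) = 27.0370

27.0370


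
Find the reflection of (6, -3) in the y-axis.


Reflection rule for y-axis: (-x, y)
(6, -3) -> (-6, -3)

(-6, -3)


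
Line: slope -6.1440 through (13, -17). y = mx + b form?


y + 17 = -6.1440(x - 13)
y = -6.1440x - 17 + 6.1440*13
y = -6.1440x + 62.8720

y = -6.1440x + 62.8720


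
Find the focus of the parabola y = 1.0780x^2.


a = 1.0780
4a = 4.3120
focus = (0, 1/4.3120) = (0, 0.2319)

Focus = (0, 0.2319)


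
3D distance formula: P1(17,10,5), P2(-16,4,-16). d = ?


dx=-33, dy=-6, dz=-21
d = sqrt(1089+36+441) = sqrt(1566) = 39.5727

39.5727


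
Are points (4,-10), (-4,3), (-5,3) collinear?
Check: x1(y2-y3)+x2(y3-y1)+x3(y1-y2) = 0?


4*(3-3) - 4*(3+ 10) - 5*(-10-3)
= 0 - 52 + 65 = 13

No, not collinear (determinant = 13)


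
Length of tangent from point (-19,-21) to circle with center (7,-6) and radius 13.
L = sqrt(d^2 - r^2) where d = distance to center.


d = sqrt((-19-7)^2 + (-21+ 6)^2) = sqrt(676+225) = 30.0167
L = sqrt(901.0000 - 169) = sqrt(732.0000) = 27.0555

27.0555


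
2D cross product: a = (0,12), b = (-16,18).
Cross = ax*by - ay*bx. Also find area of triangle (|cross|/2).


cross = 0*18 - 12*(-16) = 0 + 192 = 192
Triangle area = |192|/2 = 192/2 = 96.0000

cross = 192, triangle area = 96.0000


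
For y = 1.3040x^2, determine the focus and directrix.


a = 1.3040
1/(4a) = 0.1917
Focus = (0, 0.1917)
Directrix: y = -0.1917

Focus = (0, 0.1917), Directrix: y = -0.1917


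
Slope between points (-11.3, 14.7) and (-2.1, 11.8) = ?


dy = 11.8 - 14.7 = -2.9
dx = -2.1 + 11.3 = 9.2
m = -2.9/9.2 = -0.3152

m = -0.3152


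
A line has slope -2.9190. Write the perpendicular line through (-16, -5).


Perpendicular slope = -1/m1 = -1/(-2.9190) = 0.3426
b2 = y0 - m2*x0 = -5 - 16/(-2.9190) = -5 + 5.4813 = 0.4813

y = 0.3426x + 0.4813


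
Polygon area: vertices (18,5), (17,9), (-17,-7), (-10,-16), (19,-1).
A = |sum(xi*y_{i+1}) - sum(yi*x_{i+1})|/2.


sum(xi*y_{i+1}) = 18*9 + 17*(-7) - 17*(-16) - 10*(-1) + 19*5 = 420
sum(yi*x_{i+1}) = 5*17 + 9*(-17) - 7*(-10) - 16*19 - 1*18 = -320
Area = |420 + 320|/2 = 740/2 = 370.0000

370.0000 sq units


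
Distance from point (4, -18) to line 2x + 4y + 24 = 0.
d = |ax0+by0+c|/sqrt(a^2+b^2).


|2*4 + 4*(-18) + 24| = |-40| = 40
sqrt(4 + 16) = sqrt(20) = 4.4721
d = 40/sqrt(20) = 8.9443

8.9443


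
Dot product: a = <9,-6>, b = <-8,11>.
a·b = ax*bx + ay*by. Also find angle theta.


a·b = 9*(-8) - 6*11 = -72 - 66 = -138
|a| = sqrt(81+36) = 10.8167
|b| = sqrt(64+121) = 13.6015
cos(theta) = -138/(sqrt(117)*sqrt(185)) = -138/sqrt(21645) = -0.937994
theta = arccos(-138/sqrt(21645)) = 159.7174 degrees

a·b = -138, theta = 159.7174 deg


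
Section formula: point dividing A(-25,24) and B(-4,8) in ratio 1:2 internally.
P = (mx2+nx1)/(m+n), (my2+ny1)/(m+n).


Px = (1*(-4) + 2*(-25))/3 = -54/3 = -18.0000
Py = (1*8 + 2*24)/3 = 56/3 = 18.6667

P = (-18.0000, 18.6667)


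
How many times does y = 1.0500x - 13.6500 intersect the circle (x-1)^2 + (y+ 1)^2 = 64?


Substitute y = 1.0500x - 13.6500: (x-1)^2 + (1.0500x- 13.6500+ 1)^2 = 64
Expand to Ax^2 + Bx + C = 0, where b-k = -12.65
A = 1+m^2 = 2.1025
B = 2(m(b-k) - h) = 2(1.0500*(-12.65) - 1) = -28.565
C = h^2 + (b-k)^2 - r^2 = 1 + 160.0225 - 64 = 97.0225
disc = B^2-4AC = 815.9592 - 815.9592 = 0
disc = 0

1 intersection point (tangent)


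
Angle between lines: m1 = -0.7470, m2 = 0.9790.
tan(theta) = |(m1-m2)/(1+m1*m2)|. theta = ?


m1-m2 = -1.726
1+m1*m2 = 0.268687
tan(theta) = |-1.726/0.268687| = 6.423831
theta = arctan(|-1.726/0.268687|) = 81.1518 degrees (acute angle)

81.1518 degrees


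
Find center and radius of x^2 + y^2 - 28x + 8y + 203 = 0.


h = -D/2 = 28/2 = 14
k = -E/2 = -8/2 = -4
r^2 = h^2 + k^2 - F = 196 + 16 - 203 = 9
r = 3

Center (14, -4), radius = 3


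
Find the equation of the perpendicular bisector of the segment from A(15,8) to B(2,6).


Midpoint = (8.5, 7)
Slope of AB = dy/dx = -2/(-13) = 0.1538
Perp slope = -dx/dy = -13/2 = -6.5000
b = My - (perp slope)*Mx = 7 + (-13*8.5)/(-2) = 7 + 55.2500 = 62.2500

y = -6.5000x + 62.2500


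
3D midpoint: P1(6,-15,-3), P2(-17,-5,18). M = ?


Mx = (6- 17)/2 = -5.5000
My = (-15- 5)/2 = -10.0000
Mz = (-3+18)/2 = 7.5000

M = (-5.5000, -10.0000, 7.5000)


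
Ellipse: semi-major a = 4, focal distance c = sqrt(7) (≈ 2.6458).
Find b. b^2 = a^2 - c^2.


b^2 = 4^2 - (sqrt(7))^2 = 16 - 7 = 9
b = sqrt(9) = 3

b = 3


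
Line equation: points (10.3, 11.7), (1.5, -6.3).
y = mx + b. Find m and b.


m = (-18.0)/(-8.8) = 2.0455
b = y1 - m*x1 = 11.7 - (-18.0*10.3)/(-8.8) = 11.7 - 21.0682 = -9.3682

y = 2.0455x - 9.3682


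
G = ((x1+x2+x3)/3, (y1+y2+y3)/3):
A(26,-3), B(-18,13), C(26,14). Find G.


Gx = (26- 18+26)/3 = 34/3 = 11.3333
Gy = (-3+13+14)/3 = 24/3 = 8.0000

G = (11.3333, 8.0000)


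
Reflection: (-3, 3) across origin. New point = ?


Reflection rule for origin: (-x, -y)
(-3, 3) -> (3, -3)

(3, -3)


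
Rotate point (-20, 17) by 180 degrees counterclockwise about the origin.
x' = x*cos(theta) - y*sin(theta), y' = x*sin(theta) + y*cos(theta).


cos(180) = -1, sin(180) = 0
x' = -20*(-1) - 17*0 = 20
y' = -20*0 + 17*(-1) = -17

(20, -17)


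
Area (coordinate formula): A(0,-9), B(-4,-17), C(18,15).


0*(-17-15) = 0
-4*(15+ 9) = -96
18*(-9+ 17) = 144
sum = 48
Area = |48|/2 = 24.0000

24.0000 sq units


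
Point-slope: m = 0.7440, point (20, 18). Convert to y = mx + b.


y - 18 = 0.7440(x - 20)
y = 0.7440x + 18 - 0.7440*20
y = 0.7440x + 3.1200

y = 0.7440x + 3.1200


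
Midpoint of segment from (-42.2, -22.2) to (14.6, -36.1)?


Mx = (-42.2 + 14.6)/2 = -27.6/2 = -13.8000
My = (-22.2 - 36.1)/2 = -58.3/2 = -29.1500

(-13.8000, -29.1500)


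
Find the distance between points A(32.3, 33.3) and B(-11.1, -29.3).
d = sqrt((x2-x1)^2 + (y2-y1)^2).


dx = -11.1 - 32.3 = -43.4
dy = -29.3 - 33.3 = -62.6
d = sqrt(1883.56 + 3918.76) = sqrt(5802.32) = 76.1730

76.1730


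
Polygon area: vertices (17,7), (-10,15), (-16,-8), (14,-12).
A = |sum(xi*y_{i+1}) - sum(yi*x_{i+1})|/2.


sum(xi*y_{i+1}) = 17*15 - 10*(-8) - 16*(-12) + 14*7 = 625
sum(yi*x_{i+1}) = 7*(-10) + 15*(-16) - 8*14 - 12*17 = -626
Area = |625 + 626|/2 = 1251/2 = 625.5000

625.5000 sq units


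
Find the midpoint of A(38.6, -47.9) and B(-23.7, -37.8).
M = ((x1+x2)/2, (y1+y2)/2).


Mx = (38.6 - 23.7)/2 = 14.9/2 = 7.4500
My = (-47.9 - 37.8)/2 = -85.7/2 = -42.8500

(7.4500, -42.8500)


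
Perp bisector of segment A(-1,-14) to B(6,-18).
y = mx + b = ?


Midpoint = (2.5, -16)
Slope of AB = dy/dx = -4/7 = -0.5714
Perp slope = -dx/dy = 7/4 = 1.7500
b = My - (perp slope)*Mx = -16 + (7*2.5)/(-4) = -16 - 4.3750 = -20.3750

y = 1.7500x - 20.3750


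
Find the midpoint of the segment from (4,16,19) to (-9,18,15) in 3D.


Mx = (4- 9)/2 = -2.5000
My = (16+18)/2 = 17.0000
Mz = (19+15)/2 = 17.0000

M = (-2.5000, 17.0000, 17.0000)


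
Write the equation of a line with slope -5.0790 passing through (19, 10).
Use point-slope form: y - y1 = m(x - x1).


y - 10 = -5.0790(x - 19)
y = -5.0790x + 10 + 5.0790*19
y = -5.0790x + 106.5010

y = -5.0790x + 106.5010


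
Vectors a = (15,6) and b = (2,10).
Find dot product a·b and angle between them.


a·b = 15*2 + 6*10 = 30 + 60 = 90
|a| = sqrt(225+36) = 16.1555
|b| = sqrt(4+100) = 10.1980
cos(theta) = 90/(sqrt(261)*sqrt(104)) = 90/sqrt(27144) = 0.546268
theta = arccos(90/sqrt(27144)) = 56.8887 degrees

a·b = 90, theta = 56.8887 deg


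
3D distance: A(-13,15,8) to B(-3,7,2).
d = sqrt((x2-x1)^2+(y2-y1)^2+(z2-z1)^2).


dx=10, dy=-8, dz=-6
d = sqrt(100+64+36) = sqrt(200) = 14.1421

14.1421


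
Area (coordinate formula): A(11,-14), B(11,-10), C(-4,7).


11*(-10-7) = -187
11*(7+ 14) = 231
-4*(-14+ 10) = 16
sum = 60
Area = |60|/2 = 30.0000

30.0000 sq units


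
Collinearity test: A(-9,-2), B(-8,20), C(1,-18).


-9*(20+ 18) - 8*(-18+ 2) + 1*(-2-20)
= -342 + 128 - 22 = -236

No, not collinear (determinant = -236)


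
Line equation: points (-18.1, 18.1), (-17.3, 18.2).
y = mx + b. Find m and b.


m = (0.1)/(0.8) = 0.1250
b = y1 - m*x1 = 18.1 - (0.1*(-18.1))/(0.8) = 18.1 + 2.2625 = 20.3625

y = 0.1250x + 20.3625


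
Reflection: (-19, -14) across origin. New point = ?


Reflection rule for origin: (-x, -y)
(-19, -14) -> (19, 14)

(19, 14)


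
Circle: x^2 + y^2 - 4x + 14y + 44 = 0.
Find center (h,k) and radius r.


h = -D/2 = 4/2 = 2
k = -E/2 = -14/2 = -7
r^2 = h^2 + k^2 - F = 4 + 49 - 44 = 9
r = 3

Center (2, -7), radius = 3


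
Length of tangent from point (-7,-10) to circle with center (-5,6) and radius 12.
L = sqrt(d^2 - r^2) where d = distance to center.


d = sqrt((-7+ 5)^2 + (-10-6)^2) = sqrt(4+256) = 16.1245
L = sqrt(260.0000 - 144) = sqrt(116.0000) = 10.7703

10.7703


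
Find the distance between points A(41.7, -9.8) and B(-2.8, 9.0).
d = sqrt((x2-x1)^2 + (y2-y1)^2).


dx = -2.8 - 41.7 = -44.5
dy = 9.0 + 9.8 = 18.8
d = sqrt(1980.25 + 353.44) = sqrt(2333.69) = 48.3083

48.3083


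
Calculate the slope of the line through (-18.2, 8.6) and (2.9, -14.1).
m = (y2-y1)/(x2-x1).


dy = -14.1 - 8.6 = -22.7
dx = 2.9 + 18.2 = 21.1
m = -22.7/21.1 = -1.0758

m = -1.0758


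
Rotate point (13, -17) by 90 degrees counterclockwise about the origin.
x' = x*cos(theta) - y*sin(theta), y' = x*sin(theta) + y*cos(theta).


cos(90) = 0, sin(90) = 1
x' = 13*0 + 17*1 = 17
y' = 13*1 - 17*0 = 13

(17, 13)


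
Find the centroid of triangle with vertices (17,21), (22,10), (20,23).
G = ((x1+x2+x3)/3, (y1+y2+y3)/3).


Gx = (17+22+20)/3 = 59/3 = 19.6667
Gy = (21+10+23)/3 = 54/3 = 18.0000

G = (19.6667, 18.0000)


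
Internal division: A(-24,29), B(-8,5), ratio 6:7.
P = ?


Px = (6*(-8) + 7*(-24))/13 = -216/13 = -16.6154
Py = (6*5 + 7*29)/13 = 233/13 = 17.9231

P = (-16.6154, 17.9231)


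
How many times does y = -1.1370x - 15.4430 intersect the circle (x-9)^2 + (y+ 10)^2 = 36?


Substitute y = -1.1370x - 15.4430: (x-9)^2 + (-1.1370x- 15.4430+ 10)^2 = 36
Expand to Ax^2 + Bx + C = 0, where b-k = -5.443
A = 1+m^2 = 2.292769
B = 2(m(b-k) - h) = 2(-1.1370*(-5.443) - 9) = -5.622618
C = h^2 + (b-k)^2 - r^2 = 81 + 29.626249 - 36 = 74.626249
disc = B^2-4AC = 31.6138 - 684.4030 = -652.7892
disc < 0

0 intersection points


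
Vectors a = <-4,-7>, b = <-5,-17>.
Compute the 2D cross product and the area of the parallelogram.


cross = -4*(-17) + 7*(-5) = 68 - 35 = 33
Parallelogram area = |33| = 33

cross = 33, parallelogram area = 33


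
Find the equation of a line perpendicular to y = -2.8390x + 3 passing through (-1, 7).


Perpendicular slope = -1/m1 = -1/(-2.8390) = 0.3522
b2 = y0 - m2*x0 = 7 - 1/(-2.8390) = 7 + 0.3522 = 7.3522

y = 0.3522x + 7.3522


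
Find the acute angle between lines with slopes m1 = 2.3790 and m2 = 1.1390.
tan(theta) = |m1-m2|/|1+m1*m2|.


m1-m2 = 1.24
1+m1*m2 = 3.709681
tan(theta) = |1.24/3.709681| = 0.334261
theta = arctan(|1.24/3.709681|) = 18.4827 degrees (acute angle)

18.4827 degrees


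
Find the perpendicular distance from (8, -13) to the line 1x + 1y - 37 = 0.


|1*8 + 1*(-13) - 37| = |-42| = 42
sqrt(1 + 1) = sqrt(2) = 1.4142
d = 42/sqrt(2) = 29.6985

29.6985


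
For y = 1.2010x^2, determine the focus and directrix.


a = 1.2010
1/(4a) = 0.2082
Focus = (0, 0.2082)
Directrix: y = -0.2082

Focus = (0, 0.2082), Directrix: y = -0.2082


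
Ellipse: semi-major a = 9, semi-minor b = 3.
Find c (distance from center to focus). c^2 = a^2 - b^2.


c^2 = 9^2 - 3^2 = 81 - 9 = 72
c = sqrt(72) = 8.4853

c = 8.4853


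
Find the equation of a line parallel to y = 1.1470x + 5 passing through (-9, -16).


Parallel lines have equal slopes.
m2 = 1.1470
b2 = -16 - 1.1470*(-9) = -5.6770

y = 1.1470x - 5.6770


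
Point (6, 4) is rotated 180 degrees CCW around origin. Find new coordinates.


cos(180) = -1, sin(180) = 0
x' = 6*(-1) - 4*0 = -6
y' = 6*0 + 4*(-1) = -4

(-6, -4)


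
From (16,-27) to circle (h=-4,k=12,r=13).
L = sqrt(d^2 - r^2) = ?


d = sqrt((16+ 4)^2 + (-27-12)^2) = sqrt(400+1521) = 43.8292
L = sqrt(1921.0000 - 169) = sqrt(1752.0000) = 41.8569

41.8569


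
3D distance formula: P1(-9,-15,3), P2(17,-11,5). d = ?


dx=26, dy=4, dz=2
d = sqrt(676+16+4) = sqrt(696) = 26.3818

26.3818


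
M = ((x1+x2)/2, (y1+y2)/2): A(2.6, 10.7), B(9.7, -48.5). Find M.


Mx = (2.6 + 9.7)/2 = 12.3/2 = 6.1500
My = (10.7 - 48.5)/2 = -37.8/2 = -18.9000

(6.1500, -18.9000)


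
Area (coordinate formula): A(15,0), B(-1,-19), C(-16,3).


15*(-19-3) = -330
-1*(3-0) = -3
-16*(0+ 19) = -304
sum = -637
Area = |-637|/2 = 318.5000

318.5000 sq units


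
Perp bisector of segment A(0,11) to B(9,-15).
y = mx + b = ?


Midpoint = (4.5, -2)
Slope of AB = dy/dx = -26/9 = -2.8889
Perp slope = -dx/dy = 9/26 = 0.3462
b = My - (perp slope)*Mx = -2 + (9*4.5)/(-26) = -2 - 1.5577 = -3.5577

y = 0.3462x - 3.5577


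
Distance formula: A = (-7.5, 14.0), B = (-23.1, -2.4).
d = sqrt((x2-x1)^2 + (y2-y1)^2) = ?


dx = -23.1 + 7.5 = -15.6
dy = -2.4 - 14.0 = -16.4
d = sqrt(243.36 + 268.96) = sqrt(512.32) = 22.6345

22.6345


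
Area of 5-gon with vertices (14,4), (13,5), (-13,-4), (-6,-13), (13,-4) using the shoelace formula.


sum(xi*y_{i+1}) = 14*5 + 13*(-4) - 13*(-13) - 6*(-4) + 13*4 = 263
sum(yi*x_{i+1}) = 4*13 + 5*(-13) - 4*(-6) - 13*13 - 4*14 = -214
Area = |263 + 214|/2 = 477/2 = 238.5000

238.5000 sq units


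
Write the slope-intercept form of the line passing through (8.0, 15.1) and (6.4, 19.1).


m = (4)/(-1.6) = -2.5000
b = y1 - m*x1 = 15.1 - (4*8.0)/(-1.6) = 15.1 + 20.0000 = 35.1000

y = -2.5000x + 35.1000


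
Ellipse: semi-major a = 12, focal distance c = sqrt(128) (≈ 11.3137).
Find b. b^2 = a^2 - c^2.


b^2 = 12^2 - (sqrt(128))^2 = 144 - 128 = 16
b = sqrt(16) = 4

b = 4


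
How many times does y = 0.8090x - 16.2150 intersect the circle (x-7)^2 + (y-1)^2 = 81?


Substitute y = 0.8090x - 16.2150: (x-7)^2 + (0.8090x- 16.2150-1)^2 = 81
Expand to Ax^2 + Bx + C = 0, where b-k = -17.215
A = 1+m^2 = 1.654481
B = 2(m(b-k) - h) = 2(0.8090*(-17.215) - 7) = -41.85387
C = h^2 + (b-k)^2 - r^2 = 49 + 296.356225 - 81 = 264.356225
disc = B^2-4AC = 1751.7464 - 1749.4894 = 2.2570
disc > 0

2 intersection points


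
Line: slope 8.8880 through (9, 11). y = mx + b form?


y - 11 = 8.8880(x - 9)
y = 8.8880x + 11 - 8.8880*9
y = 8.8880x - 68.9920

y = 8.8880x - 68.9920


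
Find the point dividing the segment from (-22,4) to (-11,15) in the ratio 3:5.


Px = (3*(-11) + 5*(-22))/8 = -143/8 = -17.8750
Py = (3*15 + 5*4)/8 = 65/8 = 8.1250

P = (-17.8750, 8.1250)


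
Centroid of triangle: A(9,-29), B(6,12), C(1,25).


Gx = (9+6+1)/3 = 16/3 = 5.3333
Gy = (-29+12+25)/3 = 8/3 = 2.6667

G = (5.3333, 2.6667)


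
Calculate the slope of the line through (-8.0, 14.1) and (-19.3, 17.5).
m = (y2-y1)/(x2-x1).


dy = 17.5 - 14.1 = 3.4
dx = -19.3 + 8.0 = -11.3
m = 3.4/(-11.3) = -0.3009

m = -0.3009


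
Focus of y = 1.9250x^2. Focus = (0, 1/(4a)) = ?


a = 1.9250
4a = 7.7000
focus = (0, 1/7.7000) = (0, 0.1299)

Focus = (0, 0.1299)


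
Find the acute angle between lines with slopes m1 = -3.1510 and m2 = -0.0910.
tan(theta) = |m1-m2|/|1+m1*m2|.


m1-m2 = -3.06
1+m1*m2 = 1.286741
tan(theta) = |-3.06/1.286741| = 2.378101
theta = arctan(|-3.06/1.286741|) = 67.1931 degrees (acute angle)

67.1931 degrees


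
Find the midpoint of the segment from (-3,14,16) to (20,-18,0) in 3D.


Mx = (-3+20)/2 = 8.5000
My = (14- 18)/2 = -2.0000
Mz = (16+0)/2 = 8.0000

M = (8.5000, -2.0000, 8.0000)


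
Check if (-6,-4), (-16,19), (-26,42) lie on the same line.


-6*(19-42) - 16*(42+ 4) - 26*(-4-19)
= 138 - 736 + 598 = 0

Yes, collinear (determinant = 0)


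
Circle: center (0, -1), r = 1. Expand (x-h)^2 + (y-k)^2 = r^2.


(x-0)^2 + (y+ 1)^2 = 1^2
D = -2h = 0, E = -2k = 2
F = h^2+k^2-r^2 = 0+1-1 = 0

x^2 + y^2 + 2y = 0


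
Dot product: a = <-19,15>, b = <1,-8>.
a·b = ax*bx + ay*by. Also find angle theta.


a·b = -19*1 + 15*(-8) = -19 - 120 = -139
|a| = sqrt(361+225) = 24.2074
|b| = sqrt(1+64) = 8.0623
cos(theta) = -139/(sqrt(586)*sqrt(65)) = -139/sqrt(38090) = -0.712212
theta = arccos(-139/sqrt(38090)) = 135.4152 degrees

a·b = -139, theta = 135.4152 deg


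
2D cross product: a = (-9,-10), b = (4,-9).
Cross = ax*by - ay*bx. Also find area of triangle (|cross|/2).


cross = -9*(-9) + 10*4 = 81 + 40 = 121
Triangle area = |121|/2 = 121/2 = 60.5000

cross = 121, triangle area = 60.5000


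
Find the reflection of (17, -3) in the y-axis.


Reflection rule for y-axis: (-x, y)
(17, -3) -> (-17, -3)

(-17, -3)


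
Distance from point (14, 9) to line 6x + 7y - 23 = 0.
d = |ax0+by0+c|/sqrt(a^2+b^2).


|6*14 + 7*9 - 23| = |124| = 124
sqrt(36 + 49) = sqrt(85) = 9.2195
d = 124/sqrt(85) = 13.4497

13.4497


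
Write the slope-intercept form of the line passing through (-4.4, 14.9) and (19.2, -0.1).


m = (-15.0)/(23.6) = -0.6356
b = y1 - m*x1 = 14.9 - (-15.0*(-4.4))/(23.6) = 14.9 - 2.7966 = 12.1034

y = -0.6356x + 12.1034


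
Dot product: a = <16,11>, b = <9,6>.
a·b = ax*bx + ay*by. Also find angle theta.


a·b = 16*9 + 11*6 = 144 + 66 = 210
|a| = sqrt(256+121) = 19.4165
|b| = sqrt(81+36) = 10.8167
cos(theta) = 210/(sqrt(377)*sqrt(117)) = 210/sqrt(44109) = 0.999898
theta = arccos(210/sqrt(44109)) = 0.8185 degrees

a·b = 210, theta = 0.8185 deg


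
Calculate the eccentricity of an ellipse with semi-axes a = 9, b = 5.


c = sqrt(81-25) = sqrt(56) = 7.4833
e = c/a = sqrt(56)/9 = 0.8315

e = 0.8315


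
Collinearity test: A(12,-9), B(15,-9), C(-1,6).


12*(-9-6) + 15*(6+ 9) - 1*(-9+ 9)
= -180 + 225 + 0 = 45

No, not collinear (determinant = 45)


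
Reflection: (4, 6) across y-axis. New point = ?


Reflection rule for y-axis: (-x, y)
(4, 6) -> (-4, 6)

(-4, 6)


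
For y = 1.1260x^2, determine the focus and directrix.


a = 1.1260
1/(4a) = 0.2220
Focus = (0, 0.2220)
Directrix: y = -0.2220

Focus = (0, 0.2220), Directrix: y = -0.2220


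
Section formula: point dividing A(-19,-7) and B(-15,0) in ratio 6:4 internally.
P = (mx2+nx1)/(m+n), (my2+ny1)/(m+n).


Px = (6*(-15) + 4*(-19))/10 = -166/10 = -16.6000
Py = (6*0 + 4*(-7))/10 = -28/10 = -2.8000

P = (-16.6000, -2.8000)


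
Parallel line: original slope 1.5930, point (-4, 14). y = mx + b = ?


Parallel lines have equal slopes.
m2 = 1.5930
b2 = 14 - 1.5930*(-4) = 20.3720

y = 1.5930x + 20.3720


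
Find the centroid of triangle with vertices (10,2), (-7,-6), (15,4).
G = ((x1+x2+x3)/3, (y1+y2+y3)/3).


Gx = (10- 7+15)/3 = 18/3 = 6.0000
Gy = (2- 6+4)/3 = 0/3 = 0

G = (6.0000, 0)


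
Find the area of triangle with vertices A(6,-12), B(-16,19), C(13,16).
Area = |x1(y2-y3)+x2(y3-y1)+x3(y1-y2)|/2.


6*(19-16) = 18
-16*(16+ 12) = -448
13*(-12-19) = -403
sum = -833
Area = |-833|/2 = 416.5000

416.5000 sq units


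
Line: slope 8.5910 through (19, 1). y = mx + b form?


y - 1 = 8.5910(x - 19)
y = 8.5910x + 1 - 8.5910*19
y = 8.5910x - 162.2290

y = 8.5910x - 162.2290


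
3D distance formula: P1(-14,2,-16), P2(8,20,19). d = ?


dx=22, dy=18, dz=35
d = sqrt(484+324+1225) = sqrt(2033) = 45.0888

45.0888


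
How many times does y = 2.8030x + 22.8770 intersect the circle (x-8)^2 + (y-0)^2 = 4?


Substitute y = 2.8030x + 22.8770: (x-8)^2 + (2.8030x+22.8770-0)^2 = 4
Expand to Ax^2 + Bx + C = 0, where b-k = 22.877
A = 1+m^2 = 8.856809
B = 2(m(b-k) - h) = 2(2.8030*22.877 - 8) = 112.248462
C = h^2 + (b-k)^2 - r^2 = 64 + 523.357129 - 4 = 583.357129
disc = B^2-4AC = 12599.7172 - 20666.7307 = -8067.0135
disc < 0

0 intersection points


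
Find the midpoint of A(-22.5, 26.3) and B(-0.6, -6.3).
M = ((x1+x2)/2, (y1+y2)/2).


Mx = (-22.5 - 0.6)/2 = -23.1/2 = -11.5500
My = (26.3 - 6.3)/2 = 20.0/2 = 10.0000

(-11.5500, 10.0000)


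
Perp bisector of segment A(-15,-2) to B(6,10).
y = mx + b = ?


Midpoint = (-4.5, 4)
Slope of AB = dy/dx = 12/21 = 0.5714
Perp slope = -dx/dy = -21/12 = -1.7500
b = My - (perp slope)*Mx = 4 + (21*(-4.5))/12 = 4 - 7.8750 = -3.8750

y = -1.7500x - 3.8750


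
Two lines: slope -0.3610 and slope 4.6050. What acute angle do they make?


m1-m2 = -4.966
1+m1*m2 = -0.662405
tan(theta) = |-4.966/(-0.662405)| = 7.496924
theta = arctan(|-4.966/(-0.662405)|) = 82.4023 degrees (acute angle)

82.4023 degrees


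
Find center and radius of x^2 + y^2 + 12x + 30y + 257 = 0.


h = -D/2 = -12/2 = -6
k = -E/2 = -30/2 = -15
r^2 = h^2 + k^2 - F = 36 + 225 - 257 = 4
r = 2

Center (-6, -15), radius = 2


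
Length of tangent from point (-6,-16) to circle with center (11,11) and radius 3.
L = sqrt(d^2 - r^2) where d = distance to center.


d = sqrt((-6-11)^2 + (-16-11)^2) = sqrt(289+729) = 31.9061
L = sqrt(1018.0000 - 9) = sqrt(1009.0000) = 31.7648

31.7648


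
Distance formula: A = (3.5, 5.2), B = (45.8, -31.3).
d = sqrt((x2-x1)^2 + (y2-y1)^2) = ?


dx = 45.8 - 3.5 = 42.3
dy = -31.3 - 5.2 = -36.5
d = sqrt(1789.29 + 1332.25) = sqrt(3121.54) = 55.8707

55.8707


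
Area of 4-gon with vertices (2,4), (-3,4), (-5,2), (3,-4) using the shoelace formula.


sum(xi*y_{i+1}) = 2*4 - 3*2 - 5*(-4) + 3*4 = 34
sum(yi*x_{i+1}) = 4*(-3) + 4*(-5) + 2*3 - 4*2 = -34
Area = |34 + 34|/2 = 68/2 = 34.0000

34.0000 sq units


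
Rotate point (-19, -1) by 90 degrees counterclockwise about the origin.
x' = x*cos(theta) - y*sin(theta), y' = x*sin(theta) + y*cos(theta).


cos(90) = 0, sin(90) = 1
x' = -19*0 + 1*1 = 1
y' = -19*1 - 1*0 = -19

(1, -19)


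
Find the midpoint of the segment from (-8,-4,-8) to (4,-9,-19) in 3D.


Mx = (-8+4)/2 = -2.0000
My = (-4- 9)/2 = -6.5000
Mz = (-8- 19)/2 = -13.5000

M = (-2.0000, -6.5000, -13.5000)


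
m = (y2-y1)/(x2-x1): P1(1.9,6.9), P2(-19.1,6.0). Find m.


dy = 6.0 - 6.9 = -0.9
dx = -19.1 - 1.9 = -21.0
m = -0.9/(-21.0) = 0.0429

m = 0.0429


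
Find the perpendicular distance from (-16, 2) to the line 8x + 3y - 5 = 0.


|8*(-16) + 3*2 - 5| = |-127| = 127
sqrt(64 + 9) = sqrt(73) = 8.5440
d = 127/sqrt(73) = 14.8642

14.8642


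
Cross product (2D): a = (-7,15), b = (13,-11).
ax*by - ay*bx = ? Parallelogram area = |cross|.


cross = -7*(-11) - 15*13 = 77 - 195 = -118
Parallelogram area = |-118| = 118

cross = -118, parallelogram area = 118


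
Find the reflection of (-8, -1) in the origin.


Reflection rule for origin: (-x, -y)
(-8, -1) -> (8, 1)

(8, 1)


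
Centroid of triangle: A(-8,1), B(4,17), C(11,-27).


Gx = (-8+4+11)/3 = 7/3 = 2.3333
Gy = (1+17- 27)/3 = -9/3 = -3.0000

G = (2.3333, -3.0000)


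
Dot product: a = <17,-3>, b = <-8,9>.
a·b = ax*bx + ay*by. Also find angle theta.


a·b = 17*(-8) - 3*9 = -136 - 27 = -163
|a| = sqrt(289+9) = 17.2627
|b| = sqrt(64+81) = 12.0416
cos(theta) = -163/(sqrt(298)*sqrt(145)) = -163/sqrt(43210) = -0.784143
theta = arccos(-163/sqrt(43210)) = 141.6415 degrees

a·b = -163, theta = 141.6415 deg


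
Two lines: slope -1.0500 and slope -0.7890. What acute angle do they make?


m1-m2 = -0.261
1+m1*m2 = 1.82845
tan(theta) = |-0.261/1.82845| = 0.142744
theta = arctan(|-0.261/1.82845|) = 8.1237 degrees (acute angle)

8.1237 degrees
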